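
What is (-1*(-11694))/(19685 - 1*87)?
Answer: 5847/9799 ≈ 0.59669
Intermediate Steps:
(-1*(-11694))/(19685 - 1*87) = 11694/(19685 - 87) = 11694/19598 = 11694*(1/19598) = 5847/9799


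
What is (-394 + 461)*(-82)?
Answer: -5494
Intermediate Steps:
(-394 + 461)*(-82) = 67*(-82) = -5494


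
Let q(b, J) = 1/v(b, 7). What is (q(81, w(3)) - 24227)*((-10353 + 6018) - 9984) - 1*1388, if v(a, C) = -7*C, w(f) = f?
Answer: 16998360544/49 ≈ 3.4691e+8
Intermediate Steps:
q(b, J) = -1/49 (q(b, J) = 1/(-7*7) = 1/(-49) = -1/49)
(q(81, w(3)) - 24227)*((-10353 + 6018) - 9984) - 1*1388 = (-1/49 - 24227)*((-10353 + 6018) - 9984) - 1*1388 = -1187124*(-4335 - 9984)/49 - 1388 = -1187124/49*(-14319) - 1388 = 16998428556/49 - 1388 = 16998360544/49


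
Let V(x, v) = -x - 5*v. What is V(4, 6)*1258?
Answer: -42772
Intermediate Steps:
V(4, 6)*1258 = (-1*4 - 5*6)*1258 = (-4 - 30)*1258 = -34*1258 = -42772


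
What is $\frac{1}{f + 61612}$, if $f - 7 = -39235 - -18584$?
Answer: $\frac{1}{40968} \approx 2.4409 \cdot 10^{-5}$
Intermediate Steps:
$f = -20644$ ($f = 7 - 20651 = -20644$)
$\frac{1}{f + 61612} = \frac{1}{-20644 + 61612} = \frac{1}{40968}$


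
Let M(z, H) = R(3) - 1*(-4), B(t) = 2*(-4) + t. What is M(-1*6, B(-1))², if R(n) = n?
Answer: 49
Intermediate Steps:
B(t) = -8 + t
M(z, H) = 7 (M(z, H) = 3 - 1*(-4) = 3 + 4 = 7)
M(-1*6, B(-1))² = 7² = 49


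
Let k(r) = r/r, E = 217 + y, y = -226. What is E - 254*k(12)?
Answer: -263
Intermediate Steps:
E = -9 (E = 217 - 226 = -9)
k(r) = 1
E - 254*k(12) = -9 - 254*1 = -9 - 254 = -263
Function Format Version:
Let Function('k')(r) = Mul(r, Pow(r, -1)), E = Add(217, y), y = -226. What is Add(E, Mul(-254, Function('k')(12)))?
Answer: -263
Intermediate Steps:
E = -9 (E = Add(217, -226) = -9)
Function('k')(r) = 1
Add(E, Mul(-254, Function('k')(12))) = Add(-9, Mul(-254, 1)) = Add(-9, -254) = -263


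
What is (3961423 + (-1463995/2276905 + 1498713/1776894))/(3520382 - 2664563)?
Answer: 1068480039347990023/230832575193275622 ≈ 4.6288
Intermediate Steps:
(3961423 + (-1463995/2276905 + 1498713/1776894))/(3520382 - 2664563) = (3961423 + (-1463995*1/2276905 + 1498713*(1/1776894)))/855819 = (3961423 + (-292799/455381 + 499571/592298))*(1/855819) = (3961423 + 54070879449/269721255538)*(1/855819) = (1068480039347990023/269721255538)*(1/855819) = 1068480039347990023/230832575193275622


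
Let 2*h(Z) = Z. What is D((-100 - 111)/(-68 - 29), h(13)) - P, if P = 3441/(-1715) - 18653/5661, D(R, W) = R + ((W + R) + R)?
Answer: 34518732929/1883471310 ≈ 18.327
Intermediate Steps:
h(Z) = Z/2
D(R, W) = W + 3*R (D(R, W) = R + ((R + W) + R) = R + (W + 2*R) = W + 3*R)
P = -51469396/9708615 (P = 3441*(-1/1715) - 18653*1/5661 = -3441/1715 - 18653/5661 = -51469396/9708615 ≈ -5.3014)
D((-100 - 111)/(-68 - 29), h(13)) - P = ((½)*13 + 3*((-100 - 111)/(-68 - 29))) - 1*(-51469396/9708615) = (13/2 + 3*(-211/(-97))) + 51469396/9708615 = (13/2 + 3*(-211*(-1/97))) + 51469396/9708615 = (13/2 + 3*(211/97)) + 51469396/9708615 = (13/2 + 633/97) + 51469396/9708615 = 2527/194 + 51469396/9708615 = 34518732929/1883471310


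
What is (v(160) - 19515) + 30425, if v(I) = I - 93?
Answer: 10977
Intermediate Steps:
v(I) = -93 + I
(v(160) - 19515) + 30425 = ((-93 + 160) - 19515) + 30425 = (67 - 19515) + 30425 = -19448 + 30425 = 10977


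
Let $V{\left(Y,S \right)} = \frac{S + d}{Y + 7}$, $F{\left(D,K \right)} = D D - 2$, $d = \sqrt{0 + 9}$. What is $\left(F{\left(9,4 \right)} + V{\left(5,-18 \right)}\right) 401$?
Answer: $\frac{124711}{4} \approx 31178.0$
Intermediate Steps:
$d = 3$ ($d = \sqrt{9} = 3$)
$F{\left(D,K \right)} = -2 + D^{2}$ ($F{\left(D,K \right)} = D^{2} - 2 = -2 + D^{2}$)
$V{\left(Y,S \right)} = \frac{3 + S}{7 + Y}$ ($V{\left(Y,S \right)} = \frac{S + 3}{Y + 7} = \frac{3 + S}{7 + Y}$)
$\left(F{\left(9,4 \right)} + V{\left(5,-18 \right)}\right) 401 = \left(\left(-2 + 9^{2}\right) + \frac{3 - 18}{7 + 5}\right) 401 = \left(\left(-2 + 81\right) + \frac{1}{12} \left(-15\right)\right) 401 = \left(79 + \frac{1}{12} \left(-15\right)\right) 401 = \left(79 - \frac{5}{4}\right) 401 = \frac{311}{4} \cdot 401 = \frac{124711}{4}$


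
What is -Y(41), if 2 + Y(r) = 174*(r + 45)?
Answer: -14962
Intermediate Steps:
Y(r) = 7828 + 174*r (Y(r) = -2 + 174*(r + 45) = -2 + 174*(45 + r) = -2 + (7830 + 174*r) = 7828 + 174*r)
-Y(41) = -(7828 + 174*41) = -(7828 + 7134) = -1*14962 = -14962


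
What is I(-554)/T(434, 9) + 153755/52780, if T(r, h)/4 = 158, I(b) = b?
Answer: 121309/59566 ≈ 2.0365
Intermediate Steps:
T(r, h) = 632 (T(r, h) = 4*158 = 632)
I(-554)/T(434, 9) + 153755/52780 = -554/632 + 153755/52780 = -554*1/632 + 153755*(1/52780) = -277/316 + 4393/1508 = 121309/59566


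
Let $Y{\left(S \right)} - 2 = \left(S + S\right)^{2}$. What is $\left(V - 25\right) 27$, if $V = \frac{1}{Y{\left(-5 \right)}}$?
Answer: $- \frac{22941}{34} \approx -674.74$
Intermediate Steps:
$Y{\left(S \right)} = 2 + 4 S^{2}$ ($Y{\left(S \right)} = 2 + \left(S + S\right)^{2} = 2 + \left(2 S\right)^{2} = 2 + 4 S^{2}$)
$V = \frac{1}{102}$ ($V = \frac{1}{2 + 4 \left(-5\right)^{2}} = \frac{1}{2 + 4 \cdot 25} = \frac{1}{2 + 100} = \frac{1}{102} \approx 0.0098039$)
$\left(V - 25\right) 27 = \left(\frac{1}{102} - 25\right) 27 = \left(- \frac{2549}{102}\right) 27 = - \frac{22941}{34}$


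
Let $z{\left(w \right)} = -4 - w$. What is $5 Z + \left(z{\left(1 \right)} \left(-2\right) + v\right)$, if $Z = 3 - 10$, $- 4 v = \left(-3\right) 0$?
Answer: $-25$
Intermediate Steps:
$v = 0$ ($v = - \frac{\left(-3\right) 0}{4} = \left(- \frac{1}{4}\right) 0 = 0$)
$Z = -7$ ($Z = 3 - 10 = -7$)
$5 Z + \left(z{\left(1 \right)} \left(-2\right) + v\right) = 5 \left(-7\right) + \left(\left(-4 - 1\right) \left(-2\right) + 0\right) = -35 + \left(\left(-4 - 1\right) \left(-2\right) + 0\right) = -35 + \left(\left(-5\right) \left(-2\right) + 0\right) = -35 + \left(10 + 0\right) = -35 + 10 = -25$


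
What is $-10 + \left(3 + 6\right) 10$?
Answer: $80$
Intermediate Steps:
$-10 + \left(3 + 6\right) 10 = -10 + 9 \cdot 10 = -10 + 90 = 80$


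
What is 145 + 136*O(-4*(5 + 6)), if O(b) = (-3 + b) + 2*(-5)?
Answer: -7607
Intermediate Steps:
O(b) = -13 + b (O(b) = (-3 + b) - 10 = -13 + b)
145 + 136*O(-4*(5 + 6)) = 145 + 136*(-13 - 4*(5 + 6)) = 145 + 136*(-13 - 4*11) = 145 + 136*(-13 - 44) = 145 + 136*(-57) = 145 - 7752 = -7607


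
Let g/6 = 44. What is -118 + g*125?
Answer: 32882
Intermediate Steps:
g = 264 (g = 6*44 = 264)
-118 + g*125 = -118 + 264*125 = -118 + 33000 = 32882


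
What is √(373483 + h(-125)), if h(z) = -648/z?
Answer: √233430115/25 ≈ 611.14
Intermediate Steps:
√(373483 + h(-125)) = √(373483 - 648/(-125)) = √(373483 - 648*(-1/125)) = √(373483 + 648/125) = √(46686023/125) = √233430115/25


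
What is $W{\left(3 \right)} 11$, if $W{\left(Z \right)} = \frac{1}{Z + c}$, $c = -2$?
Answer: $11$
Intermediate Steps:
$W{\left(Z \right)} = \frac{1}{-2 + Z}$ ($W{\left(Z \right)} = \frac{1}{Z - 2} = \frac{1}{-2 + Z}$)
$W{\left(3 \right)} 11 = \frac{1}{-2 + 3} \cdot 11 = 1^{-1} \cdot 11 = 1 \cdot 11 = 11$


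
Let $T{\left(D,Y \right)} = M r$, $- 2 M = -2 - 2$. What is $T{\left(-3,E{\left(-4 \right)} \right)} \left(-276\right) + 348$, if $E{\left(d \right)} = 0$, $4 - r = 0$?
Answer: $-1860$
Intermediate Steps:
$r = 4$ ($r = 4 - 0 = 4 + 0 = 4$)
$M = 2$ ($M = - \frac{-2 - 2}{2} = \left(- \frac{1}{2}\right) \left(-4\right) = 2$)
$T{\left(D,Y \right)} = 8$ ($T{\left(D,Y \right)} = 2 \cdot 4 = 8$)
$T{\left(-3,E{\left(-4 \right)} \right)} \left(-276\right) + 348 = 8 \left(-276\right) + 348 = -2208 + 348 = -1860$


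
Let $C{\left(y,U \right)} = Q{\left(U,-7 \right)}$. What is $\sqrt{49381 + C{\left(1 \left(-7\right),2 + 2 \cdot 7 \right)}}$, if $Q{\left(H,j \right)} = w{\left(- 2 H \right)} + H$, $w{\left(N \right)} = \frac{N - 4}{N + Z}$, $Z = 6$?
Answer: $\frac{\sqrt{8348327}}{13} \approx 222.26$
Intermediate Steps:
$w{\left(N \right)} = \frac{-4 + N}{6 + N}$ ($w{\left(N \right)} = \frac{N - 4}{N + 6} = \frac{-4 + N}{6 + N}$)
$Q{\left(H,j \right)} = H + \frac{-4 - 2 H}{6 - 2 H}$ ($Q{\left(H,j \right)} = \frac{-4 - 2 H}{6 - 2 H} + H = H + \frac{-4 - 2 H}{6 - 2 H}$)
$C{\left(y,U \right)} = \frac{2 + U + U \left(-3 + U\right)}{-3 + U}$
$\sqrt{49381 + C{\left(1 \left(-7\right),2 + 2 \cdot 7 \right)}} = \sqrt{49381 + \frac{2 + \left(2 + 2 \cdot 7\right) + \left(2 + 2 \cdot 7\right) \left(-3 + \left(2 + 2 \cdot 7\right)\right)}{-3 + \left(2 + 2 \cdot 7\right)}} = \sqrt{49381 + \frac{2 + \left(2 + 14\right) + \left(2 + 14\right) \left(-3 + \left(2 + 14\right)\right)}{-3 + \left(2 + 14\right)}} = \sqrt{49381 + \frac{2 + 16 + 16 \left(-3 + 16\right)}{-3 + 16}} = \sqrt{49381 + \frac{2 + 16 + 16 \cdot 13}{13}} = \sqrt{49381 + \frac{2 + 16 + 208}{13}} = \sqrt{49381 + \frac{1}{13} \cdot 226} = \sqrt{49381 + \frac{226}{13}} = \sqrt{\frac{642179}{13}} = \frac{\sqrt{8348327}}{13}$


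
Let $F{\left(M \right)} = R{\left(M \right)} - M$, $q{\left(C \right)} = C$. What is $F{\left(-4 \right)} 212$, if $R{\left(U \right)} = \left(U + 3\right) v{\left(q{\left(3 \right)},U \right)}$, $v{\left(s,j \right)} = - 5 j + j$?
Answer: $-2544$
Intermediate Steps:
$v{\left(s,j \right)} = - 4 j$
$R{\left(U \right)} = - 4 U \left(3 + U\right)$ ($R{\left(U \right)} = \left(U + 3\right) \left(- 4 U\right) = \left(3 + U\right) \left(- 4 U\right) = - 4 U \left(3 + U\right)$)
$F{\left(M \right)} = - M - 4 M \left(3 + M\right)$ ($F{\left(M \right)} = - 4 M \left(3 + M\right) - M = - M - 4 M \left(3 + M\right)$)
$F{\left(-4 \right)} 212 = - 4 \left(-13 - -16\right) 212 = - 4 \left(-13 + 16\right) 212 = \left(-4\right) 3 \cdot 212 = \left(-12\right) 212 = -2544$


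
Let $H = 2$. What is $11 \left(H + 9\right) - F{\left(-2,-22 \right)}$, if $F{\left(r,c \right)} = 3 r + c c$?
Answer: $-357$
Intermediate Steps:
$F{\left(r,c \right)} = c^{2} + 3 r$ ($F{\left(r,c \right)} = 3 r + c^{2} = c^{2} + 3 r$)
$11 \left(H + 9\right) - F{\left(-2,-22 \right)} = 11 \left(2 + 9\right) - \left(\left(-22\right)^{2} + 3 \left(-2\right)\right) = 11 \cdot 11 - \left(484 - 6\right) = 121 - 478 = -357$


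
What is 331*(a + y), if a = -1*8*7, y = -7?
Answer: -20853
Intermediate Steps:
a = -56 (a = -8*7 = -56)
331*(a + y) = 331*(-56 - 7) = 331*(-63) = -20853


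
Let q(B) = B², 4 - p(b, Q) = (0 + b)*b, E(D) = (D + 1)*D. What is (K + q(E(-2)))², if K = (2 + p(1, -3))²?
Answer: 841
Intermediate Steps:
E(D) = D*(1 + D) (E(D) = (1 + D)*D = D*(1 + D))
p(b, Q) = 4 - b² (p(b, Q) = 4 - (0 + b)*b = 4 - b*b = 4 - b²)
K = 25 (K = (2 + (4 - 1*1²))² = (2 + (4 - 1*1))² = (2 + (4 - 1))² = (2 + 3)² = 5² = 25)
(K + q(E(-2)))² = (25 + (-2*(1 - 2))²)² = (25 + (-2*(-1))²)² = (25 + 2²)² = (25 + 4)² = 29² = 841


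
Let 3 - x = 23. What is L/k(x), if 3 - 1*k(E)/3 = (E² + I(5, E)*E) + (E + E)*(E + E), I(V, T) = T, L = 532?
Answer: -532/7191 ≈ -0.073981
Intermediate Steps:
x = -20 (x = 3 - 1*23 = 3 - 23 = -20)
k(E) = 9 - 18*E² (k(E) = 9 - 3*((E² + E*E) + (E + E)*(E + E)) = 9 - 3*((E² + E²) + (2*E)*(2*E)) = 9 - 3*(2*E² + 4*E²) = 9 - 18*E²)
L/k(x) = 532/(9 - 18*(-20)²) = 532/(9 - 18*400) = 532/(9 - 7200) = 532/(-7191) = 532*(-1/7191) = -532/7191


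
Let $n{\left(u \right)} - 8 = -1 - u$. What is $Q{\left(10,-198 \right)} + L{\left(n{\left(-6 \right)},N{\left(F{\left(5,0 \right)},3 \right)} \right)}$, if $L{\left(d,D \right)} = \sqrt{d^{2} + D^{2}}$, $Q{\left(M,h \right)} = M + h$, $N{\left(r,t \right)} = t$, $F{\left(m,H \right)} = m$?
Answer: $-188 + \sqrt{178} \approx -174.66$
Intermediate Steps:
$n{\left(u \right)} = 7 - u$ ($n{\left(u \right)} = 8 - \left(1 + u\right) = 7 - u$)
$L{\left(d,D \right)} = \sqrt{D^{2} + d^{2}}$
$Q{\left(10,-198 \right)} + L{\left(n{\left(-6 \right)},N{\left(F{\left(5,0 \right)},3 \right)} \right)} = \left(10 - 198\right) + \sqrt{3^{2} + \left(7 - -6\right)^{2}} = -188 + \sqrt{9 + \left(7 + 6\right)^{2}} = -188 + \sqrt{9 + 13^{2}} = -188 + \sqrt{9 + 169} = -188 + \sqrt{178}$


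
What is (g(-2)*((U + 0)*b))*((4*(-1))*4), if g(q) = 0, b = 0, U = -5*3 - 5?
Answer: 0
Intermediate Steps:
U = -20 (U = -15 - 5 = -20)
(g(-2)*((U + 0)*b))*((4*(-1))*4) = (0*((-20 + 0)*0))*((4*(-1))*4) = (0*(-20*0))*(-4*4) = (0*0)*(-16) = 0*(-16) = 0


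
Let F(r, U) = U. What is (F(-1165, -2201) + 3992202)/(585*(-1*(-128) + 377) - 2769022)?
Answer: -3990001/2473597 ≈ -1.6130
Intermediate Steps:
(F(-1165, -2201) + 3992202)/(585*(-1*(-128) + 377) - 2769022) = (-2201 + 3992202)/(585*(-1*(-128) + 377) - 2769022) = 3990001/(585*(128 + 377) - 2769022) = 3990001/(585*505 - 2769022) = 3990001/(295425 - 2769022) = 3990001/(-2473597) = 3990001*(-1/2473597) = -3990001/2473597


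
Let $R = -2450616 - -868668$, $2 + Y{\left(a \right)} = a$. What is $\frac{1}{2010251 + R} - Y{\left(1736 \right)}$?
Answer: $- \frac{742677401}{428303} \approx -1734.0$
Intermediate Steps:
$Y{\left(a \right)} = -2 + a$
$R = -1581948$ ($R = -2450616 + 868668 = -1581948$)
$\frac{1}{2010251 + R} - Y{\left(1736 \right)} = \frac{1}{2010251 - 1581948} - \left(-2 + 1736\right) = \frac{1}{428303} - 1734 = - \frac{742677401}{428303}$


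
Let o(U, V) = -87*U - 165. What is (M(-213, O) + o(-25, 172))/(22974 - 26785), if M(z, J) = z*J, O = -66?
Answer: -156/37 ≈ -4.2162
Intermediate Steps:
o(U, V) = -165 - 87*U
M(z, J) = J*z
(M(-213, O) + o(-25, 172))/(22974 - 26785) = (-66*(-213) + (-165 - 87*(-25)))/(22974 - 26785) = (14058 + (-165 + 2175))/(-3811) = (14058 + 2010)*(-1/3811) = 16068*(-1/3811) = -156/37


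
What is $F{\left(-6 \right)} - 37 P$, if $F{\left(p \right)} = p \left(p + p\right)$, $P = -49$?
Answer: $1885$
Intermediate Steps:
$F{\left(p \right)} = 2 p^{2}$ ($F{\left(p \right)} = p 2 p = 2 p^{2}$)
$F{\left(-6 \right)} - 37 P = 2 \left(-6\right)^{2} - -1813 = 2 \cdot 36 + 1813 = 72 + 1813 = 1885$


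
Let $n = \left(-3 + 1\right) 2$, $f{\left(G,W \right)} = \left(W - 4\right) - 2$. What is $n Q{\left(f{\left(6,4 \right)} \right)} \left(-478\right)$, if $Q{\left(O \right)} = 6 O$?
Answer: $-22944$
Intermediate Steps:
$f{\left(G,W \right)} = -6 + W$ ($f{\left(G,W \right)} = \left(-4 + W\right) - 2 = -6 + W$)
$n = -4$ ($n = \left(-2\right) 2 = -4$)
$n Q{\left(f{\left(6,4 \right)} \right)} \left(-478\right) = - 4 \cdot 6 \left(-6 + 4\right) \left(-478\right) = - 4 \cdot 6 \left(-2\right) \left(-478\right) = \left(-4\right) \left(-12\right) \left(-478\right) = 48 \left(-478\right) = -22944$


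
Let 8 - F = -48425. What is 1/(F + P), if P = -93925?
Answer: -1/45492 ≈ -2.1982e-5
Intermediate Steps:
F = 48433 (F = 8 - 1*(-48425) = 8 + 48425 = 48433)
1/(F + P) = 1/(48433 - 93925) = 1/(-45492) = -1/45492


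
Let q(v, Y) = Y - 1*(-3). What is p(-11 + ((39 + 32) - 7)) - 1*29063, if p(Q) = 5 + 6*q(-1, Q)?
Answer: -28722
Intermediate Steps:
q(v, Y) = 3 + Y (q(v, Y) = Y + 3 = 3 + Y)
p(Q) = 23 + 6*Q (p(Q) = 5 + 6*(3 + Q) = 5 + (18 + 6*Q) = 23 + 6*Q)
p(-11 + ((39 + 32) - 7)) - 1*29063 = (23 + 6*(-11 + ((39 + 32) - 7))) - 1*29063 = (23 + 6*(-11 + (71 - 7))) - 29063 = (23 + 6*(-11 + 64)) - 29063 = (23 + 6*53) - 29063 = (23 + 318) - 29063 = 341 - 29063 = -28722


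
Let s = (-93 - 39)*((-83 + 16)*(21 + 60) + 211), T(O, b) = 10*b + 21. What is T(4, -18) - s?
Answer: -688671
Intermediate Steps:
T(O, b) = 21 + 10*b
s = 688512 (s = -132*(-67*81 + 211) = -132*(-5427 + 211) = -132*(-5216) = 688512)
T(4, -18) - s = (21 + 10*(-18)) - 1*688512 = (21 - 180) - 688512 = -159 - 688512 = -688671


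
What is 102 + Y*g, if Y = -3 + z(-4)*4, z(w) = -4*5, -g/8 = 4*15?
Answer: 39942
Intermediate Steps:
g = -480 (g = -32*15 = -8*60 = -480)
z(w) = -20
Y = -83 (Y = -3 - 20*4 = -3 - 80 = -83)
102 + Y*g = 102 - 83*(-480) = 102 + 39840 = 39942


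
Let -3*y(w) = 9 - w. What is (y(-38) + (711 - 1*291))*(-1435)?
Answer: -1740655/3 ≈ -5.8022e+5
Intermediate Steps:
y(w) = -3 + w/3 (y(w) = -(9 - w)/3 = -3 + w/3)
(y(-38) + (711 - 1*291))*(-1435) = ((-3 + (1/3)*(-38)) + (711 - 1*291))*(-1435) = ((-3 - 38/3) + (711 - 291))*(-1435) = (-47/3 + 420)*(-1435) = (1213/3)*(-1435) = -1740655/3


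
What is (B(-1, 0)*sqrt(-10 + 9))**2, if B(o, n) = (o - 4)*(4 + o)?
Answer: -225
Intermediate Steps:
B(o, n) = (-4 + o)*(4 + o)
(B(-1, 0)*sqrt(-10 + 9))**2 = ((-16 + (-1)**2)*sqrt(-10 + 9))**2 = ((-16 + 1)*sqrt(-1))**2 = (-15*I)**2 = -225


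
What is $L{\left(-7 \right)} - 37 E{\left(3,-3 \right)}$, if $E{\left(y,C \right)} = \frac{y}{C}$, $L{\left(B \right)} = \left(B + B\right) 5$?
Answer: $-33$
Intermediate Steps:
$L{\left(B \right)} = 10 B$ ($L{\left(B \right)} = 2 B 5 = 10 B$)
$L{\left(-7 \right)} - 37 E{\left(3,-3 \right)} = 10 \left(-7\right) - 37 \frac{3}{-3} = -70 - 37 \cdot 3 \left(- \frac{1}{3}\right) = -70 - -37 = -70 + 37 = -33$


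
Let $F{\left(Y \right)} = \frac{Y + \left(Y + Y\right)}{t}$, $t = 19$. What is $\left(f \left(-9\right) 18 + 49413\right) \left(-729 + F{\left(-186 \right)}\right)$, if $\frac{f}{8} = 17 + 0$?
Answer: $- \frac{394532829}{19} \approx -2.0765 \cdot 10^{7}$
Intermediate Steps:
$f = 136$ ($f = 8 \left(17 + 0\right) = 8 \cdot 17 = 136$)
$F{\left(Y \right)} = \frac{3 Y}{19}$ ($F{\left(Y \right)} = \frac{Y + \left(Y + Y\right)}{19} = \left(Y + 2 Y\right) \frac{1}{19} = 3 Y \frac{1}{19} = \frac{3 Y}{19}$)
$\left(f \left(-9\right) 18 + 49413\right) \left(-729 + F{\left(-186 \right)}\right) = \left(136 \left(-9\right) 18 + 49413\right) \left(-729 + \frac{3}{19} \left(-186\right)\right) = \left(\left(-1224\right) 18 + 49413\right) \left(-729 - \frac{558}{19}\right) = \left(-22032 + 49413\right) \left(- \frac{14409}{19}\right) = 27381 \left(- \frac{14409}{19}\right) = - \frac{394532829}{19}$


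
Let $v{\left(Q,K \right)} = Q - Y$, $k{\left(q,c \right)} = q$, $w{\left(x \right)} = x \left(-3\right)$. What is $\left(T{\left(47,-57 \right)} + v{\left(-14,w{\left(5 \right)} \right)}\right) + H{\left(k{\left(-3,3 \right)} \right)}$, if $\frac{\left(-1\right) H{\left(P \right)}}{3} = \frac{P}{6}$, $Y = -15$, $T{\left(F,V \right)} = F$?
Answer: $\frac{99}{2} \approx 49.5$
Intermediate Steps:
$w{\left(x \right)} = - 3 x$
$H{\left(P \right)} = - \frac{P}{2}$ ($H{\left(P \right)} = - 3 \frac{P}{6} = - \frac{P}{2}$)
$v{\left(Q,K \right)} = 15 + Q$ ($v{\left(Q,K \right)} = Q - -15 = Q + 15 = 15 + Q$)
$\left(T{\left(47,-57 \right)} + v{\left(-14,w{\left(5 \right)} \right)}\right) + H{\left(k{\left(-3,3 \right)} \right)} = \left(47 + \left(15 - 14\right)\right) - - \frac{3}{2} = \left(47 + 1\right) + \frac{3}{2} = 48 + \frac{3}{2} = \frac{99}{2}$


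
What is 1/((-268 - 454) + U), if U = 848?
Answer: 1/126 ≈ 0.0079365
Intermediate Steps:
1/((-268 - 454) + U) = 1/((-268 - 454) + 848) = 1/(-722 + 848) = 1/126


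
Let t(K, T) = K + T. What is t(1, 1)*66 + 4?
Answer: 136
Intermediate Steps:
t(1, 1)*66 + 4 = (1 + 1)*66 + 4 = 2*66 + 4 = 132 + 4 = 136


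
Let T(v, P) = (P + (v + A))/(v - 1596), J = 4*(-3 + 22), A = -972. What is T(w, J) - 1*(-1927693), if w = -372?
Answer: 948425273/492 ≈ 1.9277e+6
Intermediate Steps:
J = 76 (J = 4*19 = 76)
T(v, P) = (-972 + P + v)/(-1596 + v) (T(v, P) = (P + (v - 972))/(v - 1596) = (P + (-972 + v))/(-1596 + v) = (-972 + P + v)/(-1596 + v))
T(w, J) - 1*(-1927693) = (-972 + 76 - 372)/(-1596 - 372) - 1*(-1927693) = -1268/(-1968) + 1927693 = -1/1968*(-1268) + 1927693 = 317/492 + 1927693 = 948425273/492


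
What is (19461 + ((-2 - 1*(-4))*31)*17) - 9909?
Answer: 10606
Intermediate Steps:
(19461 + ((-2 - 1*(-4))*31)*17) - 9909 = (19461 + ((-2 + 4)*31)*17) - 9909 = (19461 + (2*31)*17) - 9909 = (19461 + 62*17) - 9909 = (19461 + 1054) - 9909 = 20515 - 9909 = 10606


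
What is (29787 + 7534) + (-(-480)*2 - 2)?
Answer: 38279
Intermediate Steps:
(29787 + 7534) + (-(-480)*2 - 2) = 37321 + (-48*(-20) - 2) = 37321 + (960 - 2) = 37321 + 958 = 38279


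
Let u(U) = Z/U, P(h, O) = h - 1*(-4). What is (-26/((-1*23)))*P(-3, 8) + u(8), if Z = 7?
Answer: 369/184 ≈ 2.0054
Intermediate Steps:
P(h, O) = 4 + h (P(h, O) = h + 4 = 4 + h)
u(U) = 7/U
(-26/((-1*23)))*P(-3, 8) + u(8) = (-26/((-1*23)))*(4 - 3) + 7/8 = -26/(-23)*1 + 7*(⅛) = -26*(-1/23)*1 + 7/8 = (26/23)*1 + 7/8 = 26/23 + 7/8 = 369/184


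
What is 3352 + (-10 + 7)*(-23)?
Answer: 3421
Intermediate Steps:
3352 + (-10 + 7)*(-23) = 3352 - 3*(-23) = 3352 + 69 = 3421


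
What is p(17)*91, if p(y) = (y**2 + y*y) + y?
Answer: 54145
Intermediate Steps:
p(y) = y + 2*y**2 (p(y) = (y**2 + y**2) + y = 2*y**2 + y = y + 2*y**2)
p(17)*91 = (17*(1 + 2*17))*91 = (17*(1 + 34))*91 = (17*35)*91 = 595*91 = 54145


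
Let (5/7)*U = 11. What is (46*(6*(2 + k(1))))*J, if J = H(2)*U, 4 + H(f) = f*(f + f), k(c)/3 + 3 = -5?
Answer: -1870176/5 ≈ -3.7404e+5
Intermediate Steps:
U = 77/5 (U = (7/5)*11 = 77/5 ≈ 15.400)
k(c) = -24 (k(c) = -9 + 3*(-5) = -9 - 15 = -24)
H(f) = -4 + 2*f**2 (H(f) = -4 + f*(f + f) = -4 + f*(2*f) = -4 + 2*f**2)
J = 308/5 (J = (-4 + 2*2**2)*(77/5) = (-4 + 2*4)*(77/5) = (-4 + 8)*(77/5) = 4*(77/5) = 308/5 ≈ 61.600)
(46*(6*(2 + k(1))))*J = (46*(6*(2 - 24)))*(308/5) = (46*(6*(-22)))*(308/5) = (46*(-132))*(308/5) = -6072*308/5 = -1870176/5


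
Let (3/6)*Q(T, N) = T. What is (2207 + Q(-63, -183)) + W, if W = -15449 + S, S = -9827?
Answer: -23195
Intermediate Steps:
Q(T, N) = 2*T
W = -25276 (W = -15449 - 9827 = -25276)
(2207 + Q(-63, -183)) + W = (2207 + 2*(-63)) - 25276 = (2207 - 126) - 25276 = 2081 - 25276 = -23195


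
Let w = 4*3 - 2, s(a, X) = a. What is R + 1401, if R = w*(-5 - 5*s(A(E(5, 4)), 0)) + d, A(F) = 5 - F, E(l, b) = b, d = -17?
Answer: 1284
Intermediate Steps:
w = 10 (w = 12 - 2 = 10)
R = -117 (R = 10*(-5 - 5*(5 - 1*4)) - 17 = 10*(-5 - 5*(5 - 4)) - 17 = 10*(-5 - 5*1) - 17 = 10*(-5 - 5) - 17 = 10*(-10) - 17 = -100 - 17 = -117)
R + 1401 = -117 + 1401 = 1284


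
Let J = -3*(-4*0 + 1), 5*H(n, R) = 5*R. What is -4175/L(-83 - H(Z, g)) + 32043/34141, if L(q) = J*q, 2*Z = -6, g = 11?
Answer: -133502549/9627762 ≈ -13.866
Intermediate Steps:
Z = -3 (Z = (1/2)*(-6) = -3)
H(n, R) = R (H(n, R) = (5*R)/5 = R)
J = -3 (J = -3*(0 + 1) = -3*1 = -3)
L(q) = -3*q
-4175/L(-83 - H(Z, g)) + 32043/34141 = -4175*(-1/(3*(-83 - 1*11))) + 32043/34141 = -4175*(-1/(3*(-83 - 11))) + 32043*(1/34141) = -4175/((-3*(-94))) + 32043/34141 = -4175/282 + 32043/34141 = -133502549/9627762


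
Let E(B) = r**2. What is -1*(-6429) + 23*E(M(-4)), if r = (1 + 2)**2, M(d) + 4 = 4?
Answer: 8292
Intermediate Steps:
M(d) = 0 (M(d) = -4 + 4 = 0)
r = 9 (r = 3**2 = 9)
E(B) = 81 (E(B) = 9**2 = 81)
-1*(-6429) + 23*E(M(-4)) = -1*(-6429) + 23*81 = 6429 + 1863 = 8292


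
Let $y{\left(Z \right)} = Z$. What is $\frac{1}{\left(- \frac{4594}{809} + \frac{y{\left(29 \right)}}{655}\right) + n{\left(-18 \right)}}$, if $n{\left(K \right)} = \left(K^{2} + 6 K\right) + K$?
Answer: $\frac{529895}{101933601} \approx 0.0051984$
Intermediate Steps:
$n{\left(K \right)} = K^{2} + 7 K$
$\frac{1}{\left(- \frac{4594}{809} + \frac{y{\left(29 \right)}}{655}\right) + n{\left(-18 \right)}} = \frac{1}{\left(- \frac{4594}{809} + \frac{29}{655}\right) - 18 \left(7 - 18\right)} = \frac{1}{\left(\left(-4594\right) \frac{1}{809} + 29 \cdot \frac{1}{655}\right) - -198} = \frac{1}{\left(- \frac{4594}{809} + \frac{29}{655}\right) + 198} = \frac{1}{- \frac{2985609}{529895} + 198} = \frac{1}{\frac{101933601}{529895}} = \frac{529895}{101933601}$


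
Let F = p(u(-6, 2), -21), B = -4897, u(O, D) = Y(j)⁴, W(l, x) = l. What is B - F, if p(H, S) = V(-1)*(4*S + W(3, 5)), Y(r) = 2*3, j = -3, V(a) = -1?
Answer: -4978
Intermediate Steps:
Y(r) = 6
u(O, D) = 1296 (u(O, D) = 6⁴ = 1296)
p(H, S) = -3 - 4*S (p(H, S) = -(4*S + 3) = -(3 + 4*S) = -3 - 4*S)
F = 81 (F = -3 - 4*(-21) = -3 + 84 = 81)
B - F = -4897 - 1*81 = -4897 - 81 = -4978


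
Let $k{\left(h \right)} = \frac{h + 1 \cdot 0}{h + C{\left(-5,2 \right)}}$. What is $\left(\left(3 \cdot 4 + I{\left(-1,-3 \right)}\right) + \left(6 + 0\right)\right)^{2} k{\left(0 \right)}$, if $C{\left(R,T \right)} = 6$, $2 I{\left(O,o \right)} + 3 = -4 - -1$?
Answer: $0$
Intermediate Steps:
$I{\left(O,o \right)} = -3$ ($I{\left(O,o \right)} = - \frac{3}{2} + \frac{-4 - -1}{2} = - \frac{3}{2} + \frac{-4 + 1}{2} = - \frac{3}{2} + \frac{1}{2} \left(-3\right) = - \frac{3}{2} - \frac{3}{2} = -3$)
$k{\left(h \right)} = \frac{h}{6 + h}$ ($k{\left(h \right)} = \frac{h + 1 \cdot 0}{h + 6} = \frac{h + 0}{6 + h} = \frac{h}{6 + h}$)
$\left(\left(3 \cdot 4 + I{\left(-1,-3 \right)}\right) + \left(6 + 0\right)\right)^{2} k{\left(0 \right)} = \left(\left(3 \cdot 4 - 3\right) + \left(6 + 0\right)\right)^{2} \frac{0}{6 + 0} = \left(\left(12 - 3\right) + 6\right)^{2} \cdot \frac{0}{6} = \left(9 + 6\right)^{2} \cdot 0 \cdot \frac{1}{6} = 15^{2} \cdot 0 = 225 \cdot 0 = 0$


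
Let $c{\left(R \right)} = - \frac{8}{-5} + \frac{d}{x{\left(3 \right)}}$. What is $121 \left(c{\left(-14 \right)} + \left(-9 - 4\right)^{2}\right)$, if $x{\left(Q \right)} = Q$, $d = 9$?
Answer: $\frac{105028}{5} \approx 21006.0$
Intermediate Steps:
$c{\left(R \right)} = \frac{23}{5}$ ($c{\left(R \right)} = - \frac{8}{-5} + \frac{9}{3} = \left(-8\right) \left(- \frac{1}{5}\right) + 9 \cdot \frac{1}{3} = \frac{8}{5} + 3 = \frac{23}{5}$)
$121 \left(c{\left(-14 \right)} + \left(-9 - 4\right)^{2}\right) = 121 \left(\frac{23}{5} + \left(-9 - 4\right)^{2}\right) = 121 \left(\frac{23}{5} + \left(-13\right)^{2}\right) = 121 \left(\frac{23}{5} + 169\right) = 121 \cdot \frac{868}{5} = \frac{105028}{5}$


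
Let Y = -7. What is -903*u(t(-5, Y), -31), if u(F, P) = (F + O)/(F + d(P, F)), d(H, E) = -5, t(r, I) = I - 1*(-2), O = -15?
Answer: -1806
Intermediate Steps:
t(r, I) = 2 + I (t(r, I) = I + 2 = 2 + I)
u(F, P) = (-15 + F)/(-5 + F) (u(F, P) = (F - 15)/(F - 5) = (-15 + F)/(-5 + F))
-903*u(t(-5, Y), -31) = -903*(-15 + (2 - 7))/(-5 + (2 - 7)) = -903*(-15 - 5)/(-5 - 5) = -903*(-20)/(-10) = -(-903)*(-20)/10 = -903*2 = -1806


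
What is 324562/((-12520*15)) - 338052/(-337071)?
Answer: -7652378717/10550322300 ≈ -0.72532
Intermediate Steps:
324562/((-12520*15)) - 338052/(-337071) = 324562/(-187800) - 338052*(-1/337071) = 324562*(-1/187800) + 112684/112357 = -162281/93900 + 112684/112357 = -7652378717/10550322300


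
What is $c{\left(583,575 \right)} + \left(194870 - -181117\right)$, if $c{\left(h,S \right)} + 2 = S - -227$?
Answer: $376787$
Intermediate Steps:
$c{\left(h,S \right)} = 225 + S$ ($c{\left(h,S \right)} = -2 + \left(S - -227\right) = -2 + \left(S + 227\right) = -2 + \left(227 + S\right) = 225 + S$)
$c{\left(583,575 \right)} + \left(194870 - -181117\right) = \left(225 + 575\right) + \left(194870 - -181117\right) = 800 + \left(194870 + 181117\right) = 800 + 375987 = 376787$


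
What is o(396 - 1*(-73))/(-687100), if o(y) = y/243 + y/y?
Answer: -178/41741325 ≈ -4.2644e-6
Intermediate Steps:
o(y) = 1 + y/243 (o(y) = y*(1/243) + 1 = y/243 + 1 = 1 + y/243)
o(396 - 1*(-73))/(-687100) = (1 + (396 - 1*(-73))/243)/(-687100) = (1 + (396 + 73)/243)*(-1/687100) = (1 + (1/243)*469)*(-1/687100) = (1 + 469/243)*(-1/687100) = (712/243)*(-1/687100) = -178/41741325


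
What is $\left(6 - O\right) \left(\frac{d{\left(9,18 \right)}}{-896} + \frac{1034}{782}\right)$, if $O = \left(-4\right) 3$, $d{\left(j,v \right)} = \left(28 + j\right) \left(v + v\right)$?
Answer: $- \frac{129555}{43792} \approx -2.9584$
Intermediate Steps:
$d{\left(j,v \right)} = 2 v \left(28 + j\right)$ ($d{\left(j,v \right)} = \left(28 + j\right) 2 v = 2 v \left(28 + j\right)$)
$O = -12$
$\left(6 - O\right) \left(\frac{d{\left(9,18 \right)}}{-896} + \frac{1034}{782}\right) = \left(6 - -12\right) \left(\frac{2 \cdot 18 \left(28 + 9\right)}{-896} + \frac{1034}{782}\right) = \left(6 + 12\right) \left(2 \cdot 18 \cdot 37 \left(- \frac{1}{896}\right) + 1034 \cdot \frac{1}{782}\right) = 18 \left(1332 \left(- \frac{1}{896}\right) + \frac{517}{391}\right) = 18 \left(- \frac{333}{224} + \frac{517}{391}\right) = 18 \left(- \frac{14395}{87584}\right) = - \frac{129555}{43792}$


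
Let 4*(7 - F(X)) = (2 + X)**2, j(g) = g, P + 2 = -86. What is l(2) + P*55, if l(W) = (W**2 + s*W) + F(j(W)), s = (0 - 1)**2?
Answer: -4831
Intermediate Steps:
P = -88 (P = -2 - 86 = -88)
s = 1 (s = (-1)**2 = 1)
F(X) = 7 - (2 + X)**2/4
l(W) = 7 + W + W**2 - (2 + W)**2/4 (l(W) = (W**2 + 1*W) + (7 - (2 + W)**2/4) = (W**2 + W) + (7 - (2 + W)**2/4) = (W + W**2) + (7 - (2 + W)**2/4) = 7 + W + W**2 - (2 + W)**2/4)
l(2) + P*55 = (6 + (3/4)*2**2) - 88*55 = (6 + (3/4)*4) - 4840 = (6 + 3) - 4840 = 9 - 4840 = -4831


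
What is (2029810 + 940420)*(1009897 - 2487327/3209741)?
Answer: 9628016344692950500/3209741 ≈ 2.9996e+12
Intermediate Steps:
(2029810 + 940420)*(1009897 - 2487327/3209741) = 2970230*(1009897 - 2487327*1/3209741) = 2970230*(1009897 - 2487327/3209741) = 2970230*(3241505319350/3209741) = 9628016344692950500/3209741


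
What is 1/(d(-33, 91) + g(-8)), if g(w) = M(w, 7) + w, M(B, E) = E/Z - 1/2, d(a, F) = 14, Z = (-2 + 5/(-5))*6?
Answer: 9/46 ≈ 0.19565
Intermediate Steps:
Z = -18 (Z = (-2 + 5*(-⅕))*6 = (-2 - 1)*6 = -3*6 = -18)
M(B, E) = -½ - E/18 (M(B, E) = E/(-18) - 1/2 = E*(-1/18) - 1*½ = -E/18 - ½ = -½ - E/18)
g(w) = -8/9 + w (g(w) = (-½ - 1/18*7) + w = (-½ - 7/18) + w = -8/9 + w)
1/(d(-33, 91) + g(-8)) = 1/(14 + (-8/9 - 8)) = 1/(14 - 80/9) = 1/(46/9) = 9/46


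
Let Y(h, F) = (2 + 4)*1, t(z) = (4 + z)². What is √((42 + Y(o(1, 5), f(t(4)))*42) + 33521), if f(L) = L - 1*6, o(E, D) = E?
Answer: √33815 ≈ 183.89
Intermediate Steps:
f(L) = -6 + L (f(L) = L - 6 = -6 + L)
Y(h, F) = 6 (Y(h, F) = 6*1 = 6)
√((42 + Y(o(1, 5), f(t(4)))*42) + 33521) = √((42 + 6*42) + 33521) = √((42 + 252) + 33521) = √(294 + 33521) = √33815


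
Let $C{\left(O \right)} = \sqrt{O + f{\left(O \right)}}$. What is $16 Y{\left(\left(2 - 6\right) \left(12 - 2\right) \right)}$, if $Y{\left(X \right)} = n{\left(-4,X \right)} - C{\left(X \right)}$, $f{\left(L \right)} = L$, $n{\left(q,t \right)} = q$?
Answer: $-64 - 64 i \sqrt{5} \approx -64.0 - 143.11 i$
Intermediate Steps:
$C{\left(O \right)} = \sqrt{2} \sqrt{O}$ ($C{\left(O \right)} = \sqrt{O + O} = \sqrt{2 O} = \sqrt{2} \sqrt{O}$)
$Y{\left(X \right)} = -4 - \sqrt{2} \sqrt{X}$
$16 Y{\left(\left(2 - 6\right) \left(12 - 2\right) \right)} = 16 \left(-4 - \sqrt{2} \sqrt{\left(2 - 6\right) \left(12 - 2\right)}\right) = 16 \left(-4 - \sqrt{2} \sqrt{\left(-4\right) 10}\right) = 16 \left(-4 - \sqrt{2} \sqrt{-40}\right) = 16 \left(-4 - \sqrt{2} \cdot 2 i \sqrt{10}\right) = 16 \left(-4 - 4 i \sqrt{5}\right) = -64 - 64 i \sqrt{5}$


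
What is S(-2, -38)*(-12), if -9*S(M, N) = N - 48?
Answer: -344/3 ≈ -114.67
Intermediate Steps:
S(M, N) = 16/3 - N/9 (S(M, N) = -(N - 48)/9 = -(-48 + N)/9 = 16/3 - N/9)
S(-2, -38)*(-12) = (16/3 - ⅑*(-38))*(-12) = (16/3 + 38/9)*(-12) = (86/9)*(-12) = -344/3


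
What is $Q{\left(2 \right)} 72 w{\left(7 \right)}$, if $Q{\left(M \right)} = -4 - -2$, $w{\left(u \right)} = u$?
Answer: $-1008$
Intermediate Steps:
$Q{\left(M \right)} = -2$ ($Q{\left(M \right)} = -4 + 2 = -2$)
$Q{\left(2 \right)} 72 w{\left(7 \right)} = \left(-2\right) 72 \cdot 7 = \left(-144\right) 7 = -1008$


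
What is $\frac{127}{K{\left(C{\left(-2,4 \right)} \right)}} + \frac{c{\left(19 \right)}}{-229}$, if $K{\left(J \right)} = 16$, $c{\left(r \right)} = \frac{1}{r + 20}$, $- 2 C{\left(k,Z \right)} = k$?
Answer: $\frac{1134221}{142896} \approx 7.9374$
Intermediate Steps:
$C{\left(k,Z \right)} = - \frac{k}{2}$
$c{\left(r \right)} = \frac{1}{20 + r}$
$\frac{127}{K{\left(C{\left(-2,4 \right)} \right)}} + \frac{c{\left(19 \right)}}{-229} = \frac{127}{16} + \frac{1}{\left(20 + 19\right) \left(-229\right)} = 127 \cdot \frac{1}{16} + \frac{1}{39} \left(- \frac{1}{229}\right) = \frac{127}{16} + \frac{1}{39} \left(- \frac{1}{229}\right) = \frac{127}{16} - \frac{1}{8931} = \frac{1134221}{142896}$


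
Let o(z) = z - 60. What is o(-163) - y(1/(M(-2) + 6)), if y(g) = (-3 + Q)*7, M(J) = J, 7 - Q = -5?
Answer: -286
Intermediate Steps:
Q = 12 (Q = 7 - 1*(-5) = 7 + 5 = 12)
o(z) = -60 + z
y(g) = 63 (y(g) = (-3 + 12)*7 = 9*7 = 63)
o(-163) - y(1/(M(-2) + 6)) = (-60 - 163) - 1*63 = -223 - 63 = -286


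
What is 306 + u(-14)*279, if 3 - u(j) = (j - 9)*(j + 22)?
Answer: 52479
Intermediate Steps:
u(j) = 3 - (-9 + j)*(22 + j) (u(j) = 3 - (j - 9)*(j + 22) = 3 - (-9 + j)*(22 + j))
306 + u(-14)*279 = 306 + (201 - 1*(-14)**2 - 13*(-14))*279 = 306 + (201 - 1*196 + 182)*279 = 306 + (201 - 196 + 182)*279 = 306 + 187*279 = 306 + 52173 = 52479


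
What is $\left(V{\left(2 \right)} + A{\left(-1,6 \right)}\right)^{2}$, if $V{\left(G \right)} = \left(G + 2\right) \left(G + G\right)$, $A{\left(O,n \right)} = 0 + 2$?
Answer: $324$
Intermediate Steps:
$A{\left(O,n \right)} = 2$
$V{\left(G \right)} = 2 G \left(2 + G\right)$ ($V{\left(G \right)} = \left(2 + G\right) 2 G = 2 G \left(2 + G\right)$)
$\left(V{\left(2 \right)} + A{\left(-1,6 \right)}\right)^{2} = \left(2 \cdot 2 \left(2 + 2\right) + 2\right)^{2} = \left(2 \cdot 2 \cdot 4 + 2\right)^{2} = \left(16 + 2\right)^{2} = 18^{2} = 324$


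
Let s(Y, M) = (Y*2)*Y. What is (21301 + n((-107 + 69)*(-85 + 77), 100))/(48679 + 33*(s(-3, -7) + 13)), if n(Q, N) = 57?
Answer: 10679/24851 ≈ 0.42972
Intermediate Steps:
s(Y, M) = 2*Y**2 (s(Y, M) = (2*Y)*Y = 2*Y**2)
(21301 + n((-107 + 69)*(-85 + 77), 100))/(48679 + 33*(s(-3, -7) + 13)) = (21301 + 57)/(48679 + 33*(2*(-3)**2 + 13)) = 21358/(48679 + 33*(2*9 + 13)) = 21358/(48679 + 33*(18 + 13)) = 21358/(48679 + 33*31) = 21358/(48679 + 1023) = 21358/49702 = 21358*(1/49702) = 10679/24851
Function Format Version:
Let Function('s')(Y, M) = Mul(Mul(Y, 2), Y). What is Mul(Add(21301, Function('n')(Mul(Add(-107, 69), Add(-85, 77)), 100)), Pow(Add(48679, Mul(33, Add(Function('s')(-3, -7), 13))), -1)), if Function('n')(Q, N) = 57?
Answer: Rational(10679, 24851) ≈ 0.42972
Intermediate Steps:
Function('s')(Y, M) = Mul(2, Pow(Y, 2)) (Function('s')(Y, M) = Mul(Mul(2, Y), Y) = Mul(2, Pow(Y, 2)))
Mul(Add(21301, Function('n')(Mul(Add(-107, 69), Add(-85, 77)), 100)), Pow(Add(48679, Mul(33, Add(Function('s')(-3, -7), 13))), -1)) = Mul(Add(21301, 57), Pow(Add(48679, Mul(33, Add(Mul(2, Pow(-3, 2)), 13))), -1)) = Mul(21358, Pow(Add(48679, Mul(33, Add(Mul(2, 9), 13))), -1)) = Mul(21358, Pow(Add(48679, Mul(33, Add(18, 13))), -1)) = Mul(21358, Pow(Add(48679, Mul(33, 31)), -1)) = Mul(21358, Pow(Add(48679, 1023), -1)) = Mul(21358, Pow(49702, -1)) = Mul(21358, Rational(1, 49702)) = Rational(10679, 24851)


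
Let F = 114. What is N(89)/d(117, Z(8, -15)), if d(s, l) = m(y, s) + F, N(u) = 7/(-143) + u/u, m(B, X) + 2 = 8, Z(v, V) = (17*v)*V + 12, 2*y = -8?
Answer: 17/2145 ≈ 0.0079254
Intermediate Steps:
y = -4 (y = (½)*(-8) = -4)
Z(v, V) = 12 + 17*V*v (Z(v, V) = 17*V*v + 12 = 12 + 17*V*v)
m(B, X) = 6 (m(B, X) = -2 + 8 = 6)
N(u) = 136/143 (N(u) = 7*(-1/143) + 1 = -7/143 + 1 = 136/143)
d(s, l) = 120 (d(s, l) = 6 + 114 = 120)
N(89)/d(117, Z(8, -15)) = (136/143)/120 = (136/143)*(1/120) = 17/2145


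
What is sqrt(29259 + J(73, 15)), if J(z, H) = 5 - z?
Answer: sqrt(29191) ≈ 170.85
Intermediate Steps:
sqrt(29259 + J(73, 15)) = sqrt(29259 + (5 - 1*73)) = sqrt(29259 + (5 - 73)) = sqrt(29259 - 68) = sqrt(29191)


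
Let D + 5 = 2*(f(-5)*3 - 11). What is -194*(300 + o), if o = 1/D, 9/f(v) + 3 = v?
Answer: -7856224/135 ≈ -58194.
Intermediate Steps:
f(v) = 9/(-3 + v)
D = -135/4 (D = -5 + 2*((9/(-3 - 5))*3 - 11) = -5 + 2*((9/(-8))*3 - 11) = -5 + 2*((9*(-⅛))*3 - 11) = -5 + 2*(-9/8*3 - 11) = -5 + 2*(-27/8 - 11) = -5 + 2*(-115/8) = -5 - 115/4 = -135/4 ≈ -33.750)
o = -4/135 (o = 1/(-135/4) = -4/135 ≈ -0.029630)
-194*(300 + o) = -194*(300 - 4/135) = -194*40496/135 = -7856224/135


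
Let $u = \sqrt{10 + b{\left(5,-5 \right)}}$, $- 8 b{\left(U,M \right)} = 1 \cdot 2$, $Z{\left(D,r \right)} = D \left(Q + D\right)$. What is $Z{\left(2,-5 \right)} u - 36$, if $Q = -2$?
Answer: $-36$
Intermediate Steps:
$Z{\left(D,r \right)} = D \left(-2 + D\right)$
$b{\left(U,M \right)} = - \frac{1}{4}$ ($b{\left(U,M \right)} = - \frac{1 \cdot 2}{8} = \left(- \frac{1}{8}\right) 2 = - \frac{1}{4}$)
$u = \frac{\sqrt{39}}{2}$ ($u = \sqrt{10 - \frac{1}{4}} = \sqrt{\frac{39}{4}} = \frac{\sqrt{39}}{2} \approx 3.1225$)
$Z{\left(2,-5 \right)} u - 36 = 2 \left(-2 + 2\right) \frac{\sqrt{39}}{2} - 36 = 2 \cdot 0 \frac{\sqrt{39}}{2} - 36 = 0 \frac{\sqrt{39}}{2} - 36 = 0 - 36 = -36$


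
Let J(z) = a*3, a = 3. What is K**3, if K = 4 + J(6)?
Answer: 2197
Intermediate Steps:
J(z) = 9 (J(z) = 3*3 = 9)
K = 13 (K = 4 + 9 = 13)
K**3 = 13**3 = 2197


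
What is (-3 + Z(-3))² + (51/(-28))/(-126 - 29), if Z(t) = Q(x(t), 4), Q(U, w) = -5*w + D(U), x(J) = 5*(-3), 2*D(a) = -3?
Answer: 651284/1085 ≈ 600.26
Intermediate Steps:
D(a) = -3/2 (D(a) = (½)*(-3) = -3/2)
x(J) = -15
Q(U, w) = -3/2 - 5*w (Q(U, w) = -5*w - 3/2 = -3/2 - 5*w)
Z(t) = -43/2 (Z(t) = -3/2 - 5*4 = -3/2 - 20 = -43/2)
(-3 + Z(-3))² + (51/(-28))/(-126 - 29) = (-3 - 43/2)² + (51/(-28))/(-126 - 29) = (-49/2)² + (51*(-1/28))/(-155) = 2401/4 - 1/155*(-51/28) = 2401/4 + 51/4340 = 651284/1085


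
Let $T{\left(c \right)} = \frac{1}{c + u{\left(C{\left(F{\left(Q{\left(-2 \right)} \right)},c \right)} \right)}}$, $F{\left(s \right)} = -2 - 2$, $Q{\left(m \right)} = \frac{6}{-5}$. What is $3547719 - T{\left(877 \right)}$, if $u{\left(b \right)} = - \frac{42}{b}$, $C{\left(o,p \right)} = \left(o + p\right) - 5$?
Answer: $\frac{192893029687}{54371} \approx 3.5477 \cdot 10^{6}$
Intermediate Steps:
$Q{\left(m \right)} = - \frac{6}{5}$ ($Q{\left(m \right)} = 6 \left(- \frac{1}{5}\right) = - \frac{6}{5}$)
$F{\left(s \right)} = -4$
$C{\left(o,p \right)} = -5 + o + p$
$T{\left(c \right)} = \frac{1}{c - \frac{42}{-9 + c}}$ ($T{\left(c \right)} = \frac{1}{c - \frac{42}{-5 - 4 + c}} = \frac{1}{c - \frac{42}{-9 + c}}$)
$3547719 - T{\left(877 \right)} = 3547719 - \frac{-9 + 877}{-42 + 877 \left(-9 + 877\right)} = 3547719 - \frac{1}{-42 + 877 \cdot 868} \cdot 868 = 3547719 - \frac{1}{-42 + 761236} \cdot 868 = 3547719 - \frac{1}{761194} \cdot 868 = 3547719 - \frac{62}{54371} = \frac{192893029687}{54371}$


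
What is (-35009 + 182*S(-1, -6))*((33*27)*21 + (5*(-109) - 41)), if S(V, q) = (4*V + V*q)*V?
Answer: -641135625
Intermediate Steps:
S(V, q) = V*(4*V + V*q)
(-35009 + 182*S(-1, -6))*((33*27)*21 + (5*(-109) - 41)) = (-35009 + 182*((-1)²*(4 - 6)))*((33*27)*21 + (5*(-109) - 41)) = (-35009 + 182*(1*(-2)))*(891*21 + (-545 - 41)) = (-35009 + 182*(-2))*(18711 - 586) = (-35009 - 364)*18125 = -35373*18125 = -641135625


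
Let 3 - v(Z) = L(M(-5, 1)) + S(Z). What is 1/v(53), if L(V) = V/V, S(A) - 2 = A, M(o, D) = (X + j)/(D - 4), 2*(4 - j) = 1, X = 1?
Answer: -1/53 ≈ -0.018868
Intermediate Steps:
j = 7/2 (j = 4 - ½*1 = 4 - ½ = 7/2 ≈ 3.5000)
M(o, D) = 9/(2*(-4 + D)) (M(o, D) = (1 + 7/2)/(D - 4) = 9/(2*(-4 + D)))
S(A) = 2 + A
L(V) = 1
v(Z) = -Z (v(Z) = 3 - (1 + (2 + Z)) = 3 - (3 + Z) = 3 + (-3 - Z) = -Z)
1/v(53) = 1/(-1*53) = 1/(-53) = -1/53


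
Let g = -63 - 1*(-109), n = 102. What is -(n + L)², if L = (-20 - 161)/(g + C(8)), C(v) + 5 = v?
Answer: -23203489/2401 ≈ -9664.1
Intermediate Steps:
C(v) = -5 + v
g = 46 (g = -63 + 109 = 46)
L = -181/49 (L = (-20 - 161)/(46 + (-5 + 8)) = -181/(46 + 3) = -181/49 ≈ -3.6939)
-(n + L)² = -(102 - 181/49)² = -(4817/49)² = -1*23203489/2401 = -23203489/2401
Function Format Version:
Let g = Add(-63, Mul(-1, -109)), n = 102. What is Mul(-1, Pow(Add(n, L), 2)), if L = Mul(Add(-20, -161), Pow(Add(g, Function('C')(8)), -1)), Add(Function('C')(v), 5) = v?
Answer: Rational(-23203489, 2401) ≈ -9664.1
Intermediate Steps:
Function('C')(v) = Add(-5, v)
g = 46 (g = Add(-63, 109) = 46)
L = Rational(-181, 49) (L = Mul(Add(-20, -161), Pow(Add(46, Add(-5, 8)), -1)) = Mul(-181, Pow(Add(46, 3), -1)) = Mul(-181, Pow(49, -1)) = Mul(-181, Rational(1, 49)) = Rational(-181, 49) ≈ -3.6939)
Mul(-1, Pow(Add(n, L), 2)) = Mul(-1, Pow(Add(102, Rational(-181, 49)), 2)) = Mul(-1, Pow(Rational(4817, 49), 2)) = Mul(-1, Rational(23203489, 2401)) = Rational(-23203489, 2401)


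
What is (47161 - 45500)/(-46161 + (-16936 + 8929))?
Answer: -1661/54168 ≈ -0.030664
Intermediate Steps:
(47161 - 45500)/(-46161 + (-16936 + 8929)) = 1661/(-46161 - 8007) = 1661/(-54168) = 1661*(-1/54168) = -1661/54168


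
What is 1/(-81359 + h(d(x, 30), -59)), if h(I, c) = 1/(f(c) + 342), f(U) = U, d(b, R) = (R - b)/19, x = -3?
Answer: -283/23024596 ≈ -1.2291e-5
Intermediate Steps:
d(b, R) = -b/19 + R/19 (d(b, R) = (R - b)*(1/19) = -b/19 + R/19)
h(I, c) = 1/(342 + c) (h(I, c) = 1/(c + 342) = 1/(342 + c))
1/(-81359 + h(d(x, 30), -59)) = 1/(-81359 + 1/(342 - 59)) = 1/(-81359 + 1/283) = 1/(-23024596/283) = -283/23024596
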